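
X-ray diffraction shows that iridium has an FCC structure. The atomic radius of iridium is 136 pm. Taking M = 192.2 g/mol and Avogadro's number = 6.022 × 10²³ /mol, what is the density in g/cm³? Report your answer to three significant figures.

22.4 g/cm³

In an FCC lattice, atoms touch along the face diagonal, so √2·a = 4r, giving a = 384.7 pm = 3.847 × 10^-8 cm.
With Z = 4, ρ = Z·M/(N_A·a³) = 4 × 192.2 / (6.022 × 10²³ × 5.692 × 10^-23) = 22.43 g/cm³.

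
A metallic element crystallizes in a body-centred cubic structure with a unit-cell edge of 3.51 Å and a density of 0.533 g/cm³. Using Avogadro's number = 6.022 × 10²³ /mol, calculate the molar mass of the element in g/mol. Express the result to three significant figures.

6.94 g/mol

A BCC cell has Z = 2 atoms; a = 3.510 × 10^-8 cm.
M = ρ·N_A·a³/Z = 0.533 × 6.022 × 10²³ × 4.324 × 10^-23 / 2 = 6.94 g/mol.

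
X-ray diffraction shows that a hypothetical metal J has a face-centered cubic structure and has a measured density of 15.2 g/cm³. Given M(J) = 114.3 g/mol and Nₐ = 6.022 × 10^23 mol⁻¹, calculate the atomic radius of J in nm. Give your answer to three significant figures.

0.130 nm

For an FCC cell (Z = 4), a³ = Z·M/(N_A·ρ) = 4 × 114.3 / (6.022 × 10²³ × 15.20) = 4.995 × 10^-23 cm³, so a = 3.683 × 10^-8 cm = 0.3683 nm.
Atoms touch along the face diagonal, so √2·a = 4r, so r = 0.3536 × a = 0.130 nm.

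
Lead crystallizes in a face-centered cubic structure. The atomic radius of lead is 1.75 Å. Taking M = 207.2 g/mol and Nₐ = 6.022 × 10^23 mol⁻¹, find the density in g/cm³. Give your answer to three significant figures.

11.3 g/cm³

In an FCC lattice, atoms touch along the face diagonal, so √2·a = 4r, giving a = 4.950 Å = 4.950 × 10^-8 cm.
With Z = 4, ρ = Z·M/(N_A·a³) = 4 × 207.2 / (6.022 × 10²³ × 1.213 × 10^-22) = 11.35 g/cm³.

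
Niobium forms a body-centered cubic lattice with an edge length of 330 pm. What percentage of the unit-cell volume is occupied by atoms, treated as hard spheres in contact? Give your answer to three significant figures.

In a BCC lattice atoms touch along the body diagonal, so √3·a = 4r, so r = 0.4330a = 142.9 pm.
Packing fraction = Z·(4/3)πr³ / a³ = 2 × (4/3)π × (142.9)³ / (330)³ = 0.6802 = 68.0%.

68.0%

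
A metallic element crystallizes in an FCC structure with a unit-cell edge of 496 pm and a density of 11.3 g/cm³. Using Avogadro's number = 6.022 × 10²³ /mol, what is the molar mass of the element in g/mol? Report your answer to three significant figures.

208 g/mol

An FCC cell has Z = 4 atoms; a = 4.960 × 10^-8 cm.
M = ρ·N_A·a³/Z = 11.3 × 6.022 × 10²³ × 1.220 × 10^-22 / 4 = 208 g/mol.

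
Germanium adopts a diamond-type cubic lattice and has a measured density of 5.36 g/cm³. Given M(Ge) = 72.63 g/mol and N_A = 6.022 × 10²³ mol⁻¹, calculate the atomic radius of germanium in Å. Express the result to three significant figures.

1.22 Å

For a diamond cubic cell (Z = 8), a³ = Z·M/(N_A·ρ) = 8 × 72.63 / (6.022 × 10²³ × 5.360) = 1.800 × 10^-22 cm³, so a = 5.646 × 10^-8 cm = 5.646 Å.
Nearest neighbors lie along the body diagonal with √3·a = 8r, so r = 0.2165 × a = 1.22 Å.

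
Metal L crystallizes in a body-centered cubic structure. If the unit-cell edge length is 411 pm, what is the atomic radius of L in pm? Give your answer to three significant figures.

In a BCC lattice, atoms touch along the body diagonal, so √3·a = 4r.
r = √3·a/4 = 1.7321 × 411 / 4 = 178 pm.

178 pm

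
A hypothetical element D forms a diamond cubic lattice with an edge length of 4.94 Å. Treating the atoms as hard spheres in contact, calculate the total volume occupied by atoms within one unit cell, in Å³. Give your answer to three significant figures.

41.0 Å³

In a diamond cubic lattice nearest neighbors lie along the body diagonal with √3·a = 8r, so r = 0.2165a = 1.070 Å.
V_atoms = Z × (4/3)πr³ = 8 × (4/3)π × (1.070)³ = 41.0 Å³.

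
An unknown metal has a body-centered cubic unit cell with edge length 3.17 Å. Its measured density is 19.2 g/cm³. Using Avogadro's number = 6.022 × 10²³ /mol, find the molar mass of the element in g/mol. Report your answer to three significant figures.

184 g/mol

A BCC cell has Z = 2 atoms; a = 3.170 × 10^-8 cm.
M = ρ·N_A·a³/Z = 19.2 × 6.022 × 10²³ × 3.186 × 10^-23 / 2 = 184 g/mol.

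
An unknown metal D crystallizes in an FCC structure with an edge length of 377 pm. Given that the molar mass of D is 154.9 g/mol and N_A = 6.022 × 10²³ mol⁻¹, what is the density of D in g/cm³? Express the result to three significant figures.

19.2 g/cm³

An FCC unit cell contains Z = 4 atoms.
Cell volume: a³ = (377 pm)³ = (3.770 × 10^-8 cm)³ = 5.358 × 10^-23 cm³.
ρ = Z·M/(N_A·a³) = 4 × 154.9 / (6.022 × 10²³ × 5.358 × 10^-23) = 19.20 g/cm³.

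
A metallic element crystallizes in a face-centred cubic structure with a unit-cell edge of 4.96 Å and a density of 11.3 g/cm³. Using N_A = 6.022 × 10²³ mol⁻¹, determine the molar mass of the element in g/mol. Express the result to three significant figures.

An FCC cell has Z = 4 atoms; a = 4.960 × 10^-8 cm.
M = ρ·N_A·a³/Z = 11.3 × 6.022 × 10²³ × 1.220 × 10^-22 / 4 = 208 g/mol.

208 g/mol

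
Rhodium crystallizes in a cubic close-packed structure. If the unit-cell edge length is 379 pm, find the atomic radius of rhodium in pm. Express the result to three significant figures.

134 pm

In an FCC lattice, atoms touch along the face diagonal, so √2·a = 4r.
r = √2·a/4 = 1.4142 × 379 / 4 = 134 pm.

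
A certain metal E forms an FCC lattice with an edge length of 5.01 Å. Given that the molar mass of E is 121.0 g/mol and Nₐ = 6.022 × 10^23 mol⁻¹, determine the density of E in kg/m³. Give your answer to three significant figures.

An FCC unit cell contains Z = 4 atoms.
Cell volume: a³ = (5.01 Å)³ = (5.010 × 10^-8 cm)³ = 1.258 × 10^-22 cm³.
ρ = Z·M/(N_A·a³) = 4 × 121.0 / (6.022 × 10²³ × 1.258 × 10^-22) = 6.391 g/cm³ = 6390 kg/m³.

6390 kg/m³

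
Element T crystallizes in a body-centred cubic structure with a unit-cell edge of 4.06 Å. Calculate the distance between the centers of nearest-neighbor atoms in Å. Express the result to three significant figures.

3.52 Å

In a BCC structure, atoms touch along the body diagonal, so √3·a = 4r; the nearest-neighbor distance equals 2r = 0.8660·a.
d = 0.8660 × 4.06 = 3.52 Å.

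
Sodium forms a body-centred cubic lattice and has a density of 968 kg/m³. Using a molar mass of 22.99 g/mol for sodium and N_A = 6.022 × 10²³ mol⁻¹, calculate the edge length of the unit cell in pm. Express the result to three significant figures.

429 pm

With Z = 2 atoms per BCC cell, a³ = Z·M/(N_A·ρ) = 2 × 22.99 / (6.022 × 10²³ × 0.9680 g/cm³) = 7.888 × 10^-23 cm³.
a = (7.888 × 10^-23)^(1/3) = 4.289 × 10^-8 cm = 429 pm.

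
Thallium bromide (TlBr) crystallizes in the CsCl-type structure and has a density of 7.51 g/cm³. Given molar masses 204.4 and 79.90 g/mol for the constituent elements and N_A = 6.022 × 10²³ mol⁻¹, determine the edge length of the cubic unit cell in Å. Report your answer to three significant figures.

M(TlBr) = 284.3 g/mol; Z = 1 formula unit per cell.
a³ = Z·M/(N_A·ρ) = 1 × 284.3 / (6.022 × 10²³ × 7.51) = 6.286 × 10^-23 cm³, so a = 3.976 × 10^-8 cm = 3.98 Å.

3.98 Å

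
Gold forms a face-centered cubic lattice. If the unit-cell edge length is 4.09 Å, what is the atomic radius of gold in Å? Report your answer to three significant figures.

1.45 Å

In an FCC lattice, atoms touch along the face diagonal, so √2·a = 4r.
r = √2·a/4 = 1.4142 × 4.09 / 4 = 1.45 Å.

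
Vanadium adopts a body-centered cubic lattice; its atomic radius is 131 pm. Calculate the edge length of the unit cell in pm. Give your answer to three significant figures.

In a BCC lattice, atoms touch along the body diagonal, so √3·a = 4r.
a = 4r/√3 = 4 × 131 / 1.7321 = 303 pm.

303 pm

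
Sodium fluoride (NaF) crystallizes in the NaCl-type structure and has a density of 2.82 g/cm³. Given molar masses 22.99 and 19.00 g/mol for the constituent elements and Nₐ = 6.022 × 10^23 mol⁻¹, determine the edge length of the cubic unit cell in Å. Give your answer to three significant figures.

M(NaF) = 41.99 g/mol; Z = 4 formula units per cell.
a³ = Z·M/(N_A·ρ) = 4 × 41.99 / (6.022 × 10²³ × 2.82) = 9.890 × 10^-23 cm³, so a = 4.625 × 10^-8 cm = 4.62 Å.

4.62 Å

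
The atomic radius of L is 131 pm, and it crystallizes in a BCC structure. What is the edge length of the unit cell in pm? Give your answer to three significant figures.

In a BCC lattice, atoms touch along the body diagonal, so √3·a = 4r.
a = 4r/√3 = 4 × 131 / 1.7321 = 303 pm.

303 pm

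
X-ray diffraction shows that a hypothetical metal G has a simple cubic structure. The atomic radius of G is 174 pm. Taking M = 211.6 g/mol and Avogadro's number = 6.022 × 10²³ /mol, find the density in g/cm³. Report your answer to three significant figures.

In a simple cubic lattice, atoms touch along the cell edge, so a = 2r, giving a = 348.0 pm = 3.480 × 10^-8 cm.
With Z = 1, ρ = Z·M/(N_A·a³) = 1 × 211.6 / (6.022 × 10²³ × 4.214 × 10^-23) = 8.338 g/cm³.

8.34 g/cm³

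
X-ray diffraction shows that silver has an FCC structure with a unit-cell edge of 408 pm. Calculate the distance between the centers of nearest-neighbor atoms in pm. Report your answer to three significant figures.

In an FCC structure, atoms touch along the face diagonal, so √2·a = 4r; the nearest-neighbor distance equals 2r = 0.7071·a.
d = 0.7071 × 408 = 288 pm.

288 pm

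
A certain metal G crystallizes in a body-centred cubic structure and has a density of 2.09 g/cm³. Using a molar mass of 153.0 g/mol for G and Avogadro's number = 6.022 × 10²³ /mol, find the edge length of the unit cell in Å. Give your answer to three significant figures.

With Z = 2 atoms per BCC cell, a³ = Z·M/(N_A·ρ) = 2 × 153.0 / (6.022 × 10²³ × 2.090 g/cm³) = 2.431 × 10^-22 cm³.
a = (2.431 × 10^-22)^(1/3) = 6.241 × 10^-8 cm = 6.24 Å.

6.24 Å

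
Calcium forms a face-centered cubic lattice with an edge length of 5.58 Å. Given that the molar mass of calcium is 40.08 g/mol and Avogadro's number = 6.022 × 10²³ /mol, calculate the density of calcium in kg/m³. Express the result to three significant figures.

An FCC unit cell contains Z = 4 atoms.
Cell volume: a³ = (5.58 Å)³ = (5.580 × 10^-8 cm)³ = 1.737 × 10^-22 cm³.
ρ = Z·M/(N_A·a³) = 4 × 40.08 / (6.022 × 10²³ × 1.737 × 10^-22) = 1.532 g/cm³ = 1530 kg/m³.

1530 kg/m³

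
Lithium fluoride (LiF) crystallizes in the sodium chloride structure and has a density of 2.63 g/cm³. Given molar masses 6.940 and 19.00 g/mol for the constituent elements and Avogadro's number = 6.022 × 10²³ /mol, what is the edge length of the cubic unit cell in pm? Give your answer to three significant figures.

M(LiF) = 25.94 g/mol; Z = 4 formula units per cell.
a³ = Z·M/(N_A·ρ) = 4 × 25.94 / (6.022 × 10²³ × 2.63) = 6.551 × 10^-23 cm³, so a = 4.031 × 10^-8 cm = 403 pm.

403 pm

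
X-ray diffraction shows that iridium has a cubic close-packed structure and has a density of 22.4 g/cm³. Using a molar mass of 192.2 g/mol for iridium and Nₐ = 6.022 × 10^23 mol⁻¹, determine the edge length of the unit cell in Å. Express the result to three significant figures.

With Z = 4 atoms per FCC cell, a³ = Z·M/(N_A·ρ) = 4 × 192.2 / (6.022 × 10²³ × 22.40 g/cm³) = 5.699 × 10^-23 cm³.
a = (5.699 × 10^-23)^(1/3) = 3.848 × 10^-8 cm = 3.85 Å.

3.85 Å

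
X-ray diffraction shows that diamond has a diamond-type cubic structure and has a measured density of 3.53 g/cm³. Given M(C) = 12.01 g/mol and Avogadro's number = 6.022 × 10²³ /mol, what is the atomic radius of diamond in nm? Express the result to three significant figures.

For a diamond cubic cell (Z = 8), a³ = Z·M/(N_A·ρ) = 8 × 12.01 / (6.022 × 10²³ × 3.530) = 4.520 × 10^-23 cm³, so a = 3.562 × 10^-8 cm = 0.3562 nm.
Nearest neighbors lie along the body diagonal with √3·a = 8r, so r = 0.2165 × a = 0.0771 nm.

0.0771 nm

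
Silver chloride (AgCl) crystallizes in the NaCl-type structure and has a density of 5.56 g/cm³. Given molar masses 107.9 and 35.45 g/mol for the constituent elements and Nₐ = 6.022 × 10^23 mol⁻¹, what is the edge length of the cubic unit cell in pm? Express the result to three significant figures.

M(AgCl) = 143.35 g/mol; Z = 4 formula units per cell.
a³ = Z·M/(N_A·ρ) = 4 × 143.35 / (6.022 × 10²³ × 5.56) = 1.713 × 10^-22 cm³, so a = 5.553 × 10^-8 cm = 555 pm.

555 pm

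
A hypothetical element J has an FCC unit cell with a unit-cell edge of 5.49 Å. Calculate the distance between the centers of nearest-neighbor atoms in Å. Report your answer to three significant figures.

3.88 Å

In an FCC structure, atoms touch along the face diagonal, so √2·a = 4r; the nearest-neighbor distance equals 2r = 0.7071·a.
d = 0.7071 × 5.49 = 3.88 Å.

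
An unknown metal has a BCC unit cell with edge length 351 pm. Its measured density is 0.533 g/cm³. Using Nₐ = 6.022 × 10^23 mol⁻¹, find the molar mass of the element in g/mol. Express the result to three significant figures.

6.94 g/mol

A BCC cell has Z = 2 atoms; a = 3.510 × 10^-8 cm.
M = ρ·N_A·a³/Z = 0.533 × 6.022 × 10²³ × 4.324 × 10^-23 / 2 = 6.94 g/mol.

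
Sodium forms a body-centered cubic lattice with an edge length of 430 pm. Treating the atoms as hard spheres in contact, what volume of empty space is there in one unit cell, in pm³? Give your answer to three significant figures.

2.54 × 10^7 pm³

In a BCC lattice atoms touch along the body diagonal, so √3·a = 4r, so r = 0.4330a = 186.2 pm.
V_cell = a³ = 7.951 × 10^7 pm³; V_atoms = 2 × (4/3)πr³ = 5.408 × 10^7 pm³.
Empty space = 7.951 × 10^7 − 5.408 × 10^7 = 2.54 × 10^7 pm³.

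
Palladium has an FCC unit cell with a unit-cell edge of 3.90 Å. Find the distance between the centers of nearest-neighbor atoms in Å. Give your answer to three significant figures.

2.76 Å

In an FCC structure, atoms touch along the face diagonal, so √2·a = 4r; the nearest-neighbor distance equals 2r = 0.7071·a.
d = 0.7071 × 3.90 = 2.76 Å.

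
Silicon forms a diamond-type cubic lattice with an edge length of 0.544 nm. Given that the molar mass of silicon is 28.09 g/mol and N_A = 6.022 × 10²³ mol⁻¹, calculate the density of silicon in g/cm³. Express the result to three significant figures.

2.32 g/cm³

A diamond cubic unit cell contains Z = 8 atoms.
Cell volume: a³ = (0.544 nm)³ = (5.440 × 10^-8 cm)³ = 1.610 × 10^-22 cm³.
ρ = Z·M/(N_A·a³) = 8 × 28.09 / (6.022 × 10²³ × 1.610 × 10^-22) = 2.318 g/cm³.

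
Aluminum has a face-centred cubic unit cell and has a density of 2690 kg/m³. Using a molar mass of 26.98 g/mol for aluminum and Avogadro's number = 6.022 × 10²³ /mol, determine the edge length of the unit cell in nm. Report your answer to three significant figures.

0.405 nm

With Z = 4 atoms per FCC cell, a³ = Z·M/(N_A·ρ) = 4 × 26.98 / (6.022 × 10²³ × 2.690 g/cm³) = 6.662 × 10^-23 cm³.
a = (6.662 × 10^-23)^(1/3) = 4.054 × 10^-8 cm = 0.405 nm.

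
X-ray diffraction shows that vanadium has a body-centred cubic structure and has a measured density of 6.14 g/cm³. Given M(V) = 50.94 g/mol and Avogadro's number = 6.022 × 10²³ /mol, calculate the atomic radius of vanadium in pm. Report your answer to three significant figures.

131 pm

For a BCC cell (Z = 2), a³ = Z·M/(N_A·ρ) = 2 × 50.94 / (6.022 × 10²³ × 6.140) = 2.755 × 10^-23 cm³, so a = 3.020 × 10^-8 cm = 302.0 pm.
Atoms touch along the body diagonal, so √3·a = 4r, so r = 0.4330 × a = 131 pm.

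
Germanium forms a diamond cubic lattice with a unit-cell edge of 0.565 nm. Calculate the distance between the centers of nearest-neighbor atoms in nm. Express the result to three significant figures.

0.245 nm

In a diamond cubic structure, nearest neighbors lie along the body diagonal with √3·a = 8r; the nearest-neighbor distance equals 2r = 0.4330·a.
d = 0.4330 × 0.565 = 0.245 nm.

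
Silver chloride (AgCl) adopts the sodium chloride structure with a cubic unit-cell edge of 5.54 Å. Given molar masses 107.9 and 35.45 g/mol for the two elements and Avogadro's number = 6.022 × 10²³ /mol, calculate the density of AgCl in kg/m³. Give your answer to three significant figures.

5600 kg/m³

The sodium chloride structure contains Z = 4 formula units per cell; M(AgCl) = 107.9 + 35.45 = 143.35 g/mol.
a³ = (5.540 × 10^-8 cm)³ = 1.700 × 10^-22 cm³.
ρ = 4 × 143.35 / (6.022 × 10²³ × 1.700 × 10^-22) = 5.600 g/cm³ = 5600 kg/m³.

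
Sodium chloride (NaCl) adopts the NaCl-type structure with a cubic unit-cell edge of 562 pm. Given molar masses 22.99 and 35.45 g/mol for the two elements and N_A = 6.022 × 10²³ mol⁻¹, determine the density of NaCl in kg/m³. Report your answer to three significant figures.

The NaCl-type structure contains Z = 4 formula units per cell; M(NaCl) = 22.99 + 35.45 = 58.44 g/mol.
a³ = (5.620 × 10^-8 cm)³ = 1.775 × 10^-22 cm³.
ρ = 4 × 58.44 / (6.022 × 10²³ × 1.775 × 10^-22) = 2.187 g/cm³ = 2190 kg/m³.

2190 kg/m³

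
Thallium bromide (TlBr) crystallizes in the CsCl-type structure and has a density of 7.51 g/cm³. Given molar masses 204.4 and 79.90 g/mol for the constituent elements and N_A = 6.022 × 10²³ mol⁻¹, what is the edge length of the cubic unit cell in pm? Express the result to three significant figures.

398 pm

M(TlBr) = 284.3 g/mol; Z = 1 formula unit per cell.
a³ = Z·M/(N_A·ρ) = 1 × 284.3 / (6.022 × 10²³ × 7.51) = 6.286 × 10^-23 cm³, so a = 3.976 × 10^-8 cm = 398 pm.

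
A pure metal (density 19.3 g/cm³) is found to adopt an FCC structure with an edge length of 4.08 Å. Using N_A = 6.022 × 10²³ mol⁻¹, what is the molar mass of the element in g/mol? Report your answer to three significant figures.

197 g/mol

An FCC cell has Z = 4 atoms; a = 4.080 × 10^-8 cm.
M = ρ·N_A·a³/Z = 19.3 × 6.022 × 10²³ × 6.792 × 10^-23 / 4 = 197 g/mol.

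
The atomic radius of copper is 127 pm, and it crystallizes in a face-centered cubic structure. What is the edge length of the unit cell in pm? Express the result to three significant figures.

In an FCC lattice, atoms touch along the face diagonal, so √2·a = 4r.
a = 4r/√2 = 4 × 127 / 1.4142 = 359 pm.

359 pm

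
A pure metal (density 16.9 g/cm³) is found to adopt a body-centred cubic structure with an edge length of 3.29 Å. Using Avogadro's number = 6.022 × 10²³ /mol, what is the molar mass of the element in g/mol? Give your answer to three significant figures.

181 g/mol

A BCC cell has Z = 2 atoms; a = 3.290 × 10^-8 cm.
M = ρ·N_A·a³/Z = 16.9 × 6.022 × 10²³ × 3.561 × 10^-23 / 2 = 181 g/mol.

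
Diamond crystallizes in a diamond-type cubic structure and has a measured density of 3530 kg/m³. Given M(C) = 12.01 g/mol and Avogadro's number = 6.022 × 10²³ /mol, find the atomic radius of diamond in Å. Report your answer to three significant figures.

For a diamond cubic cell (Z = 8), a³ = Z·M/(N_A·ρ) = 8 × 12.01 / (6.022 × 10²³ × 3.530) = 4.520 × 10^-23 cm³, so a = 3.562 × 10^-8 cm = 3.562 Å.
Nearest neighbors lie along the body diagonal with √3·a = 8r, so r = 0.2165 × a = 0.771 Å.

0.771 Å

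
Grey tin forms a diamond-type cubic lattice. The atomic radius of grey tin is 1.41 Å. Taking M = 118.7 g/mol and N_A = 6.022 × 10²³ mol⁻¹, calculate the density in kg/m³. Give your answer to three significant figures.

5710 kg/m³

In a diamond cubic lattice, nearest neighbors lie along the body diagonal with √3·a = 8r, giving a = 6.513 Å = 6.513 × 10^-8 cm.
With Z = 8, ρ = Z·M/(N_A·a³) = 8 × 118.7 / (6.022 × 10²³ × 2.762 × 10^-22) = 5.709 g/cm³ = 5710 kg/m³.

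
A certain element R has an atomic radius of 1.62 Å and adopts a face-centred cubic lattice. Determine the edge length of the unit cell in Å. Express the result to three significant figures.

4.58 Å

In an FCC lattice, atoms touch along the face diagonal, so √2·a = 4r.
a = 4r/√2 = 4 × 1.62 / 1.4142 = 4.58 Å.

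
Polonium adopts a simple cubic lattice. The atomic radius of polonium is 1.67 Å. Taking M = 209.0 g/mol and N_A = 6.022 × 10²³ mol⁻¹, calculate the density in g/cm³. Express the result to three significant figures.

In a simple cubic lattice, atoms touch along the cell edge, so a = 2r, giving a = 3.340 Å = 3.340 × 10^-8 cm.
With Z = 1, ρ = Z·M/(N_A·a³) = 1 × 209.0 / (6.022 × 10²³ × 3.726 × 10^-23) = 9.315 g/cm³.

9.31 g/cm³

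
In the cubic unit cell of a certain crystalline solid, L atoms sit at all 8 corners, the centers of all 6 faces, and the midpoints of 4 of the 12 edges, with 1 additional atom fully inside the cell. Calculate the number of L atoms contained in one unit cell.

Corner atoms are shared by 8 cells (1/8 each), face atoms by 2 (1/2 each), edge atoms by 4 (1/4 each), interior atoms are unshared.
Net atoms = 8 × 1/8 + 6 × 1/2 + 4 × 1/4 + 1 = 1 + 3 + 1 + 1 = 6.

6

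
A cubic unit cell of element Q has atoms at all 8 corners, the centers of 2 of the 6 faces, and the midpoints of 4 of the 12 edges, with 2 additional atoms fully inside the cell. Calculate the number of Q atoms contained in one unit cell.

5

Corner atoms are shared by 8 cells (1/8 each), face atoms by 2 (1/2 each), edge atoms by 4 (1/4 each), interior atoms are unshared.
Net atoms = 8 × 1/8 + 2 × 1/2 + 4 × 1/4 + 2 = 1 + 1 + 1 + 2 = 5.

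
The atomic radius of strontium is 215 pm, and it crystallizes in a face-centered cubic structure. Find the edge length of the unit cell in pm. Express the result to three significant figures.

In an FCC lattice, atoms touch along the face diagonal, so √2·a = 4r.
a = 4r/√2 = 4 × 215 / 1.4142 = 608 pm.

608 pm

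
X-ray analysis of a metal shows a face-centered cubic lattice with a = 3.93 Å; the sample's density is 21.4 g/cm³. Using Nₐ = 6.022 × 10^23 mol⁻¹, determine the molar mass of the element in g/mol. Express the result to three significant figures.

196 g/mol

An FCC cell has Z = 4 atoms; a = 3.930 × 10^-8 cm.
M = ρ·N_A·a³/Z = 21.4 × 6.022 × 10²³ × 6.070 × 10^-23 / 4 = 196 g/mol.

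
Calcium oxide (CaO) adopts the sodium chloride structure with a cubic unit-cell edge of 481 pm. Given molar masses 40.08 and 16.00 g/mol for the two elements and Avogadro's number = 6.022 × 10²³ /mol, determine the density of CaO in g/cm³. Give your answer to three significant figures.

3.35 g/cm³

The sodium chloride structure contains Z = 4 formula units per cell; M(CaO) = 40.08 + 16.00 = 56.08 g/mol.
a³ = (4.810 × 10^-8 cm)³ = 1.113 × 10^-22 cm³.
ρ = 4 × 56.08 / (6.022 × 10²³ × 1.113 × 10^-22) = 3.347 g/cm³.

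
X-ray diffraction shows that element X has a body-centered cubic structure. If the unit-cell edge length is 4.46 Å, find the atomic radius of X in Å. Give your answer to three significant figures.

In a BCC lattice, atoms touch along the body diagonal, so √3·a = 4r.
r = √3·a/4 = 1.7321 × 4.46 / 4 = 1.93 Å.

1.93 Å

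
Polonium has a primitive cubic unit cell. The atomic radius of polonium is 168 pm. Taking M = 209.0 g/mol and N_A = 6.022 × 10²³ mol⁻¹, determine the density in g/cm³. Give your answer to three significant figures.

In a simple cubic lattice, atoms touch along the cell edge, so a = 2r, giving a = 336.0 pm = 3.360 × 10^-8 cm.
With Z = 1, ρ = Z·M/(N_A·a³) = 1 × 209.0 / (6.022 × 10²³ × 3.793 × 10^-23) = 9.149 g/cm³.

9.15 g/cm³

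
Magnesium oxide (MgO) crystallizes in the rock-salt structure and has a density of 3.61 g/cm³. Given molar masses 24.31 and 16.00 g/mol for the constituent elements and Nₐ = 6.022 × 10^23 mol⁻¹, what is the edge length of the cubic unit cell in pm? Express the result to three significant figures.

420 pm

M(MgO) = 40.31 g/mol; Z = 4 formula units per cell.
a³ = Z·M/(N_A·ρ) = 4 × 40.31 / (6.022 × 10²³ × 3.61) = 7.417 × 10^-23 cm³, so a = 4.202 × 10^-8 cm = 420 pm.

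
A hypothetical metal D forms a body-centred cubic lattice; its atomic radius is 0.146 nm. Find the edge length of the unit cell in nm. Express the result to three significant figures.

In a BCC lattice, atoms touch along the body diagonal, so √3·a = 4r.
a = 4r/√3 = 4 × 0.146 / 1.7321 = 0.337 nm.

0.337 nm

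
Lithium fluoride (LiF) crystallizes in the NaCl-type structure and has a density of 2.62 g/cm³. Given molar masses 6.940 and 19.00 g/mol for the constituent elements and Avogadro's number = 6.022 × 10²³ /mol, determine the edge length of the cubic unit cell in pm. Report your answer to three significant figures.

404 pm

M(LiF) = 25.94 g/mol; Z = 4 formula units per cell.
a³ = Z·M/(N_A·ρ) = 4 × 25.94 / (6.022 × 10²³ × 2.62) = 6.576 × 10^-23 cm³, so a = 4.036 × 10^-8 cm = 404 pm.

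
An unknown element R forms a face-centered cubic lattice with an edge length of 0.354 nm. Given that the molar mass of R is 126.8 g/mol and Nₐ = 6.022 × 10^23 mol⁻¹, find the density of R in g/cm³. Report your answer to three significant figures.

19.0 g/cm³

An FCC unit cell contains Z = 4 atoms.
Cell volume: a³ = (0.354 nm)³ = (3.540 × 10^-8 cm)³ = 4.436 × 10^-23 cm³.
ρ = Z·M/(N_A·a³) = 4 × 126.8 / (6.022 × 10²³ × 4.436 × 10^-23) = 18.99 g/cm³.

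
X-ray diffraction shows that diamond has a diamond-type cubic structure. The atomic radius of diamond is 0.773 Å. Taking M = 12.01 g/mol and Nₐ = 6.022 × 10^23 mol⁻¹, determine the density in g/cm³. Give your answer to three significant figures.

In a diamond cubic lattice, nearest neighbors lie along the body diagonal with √3·a = 8r, giving a = 3.570 Å = 3.570 × 10^-8 cm.
With Z = 8, ρ = Z·M/(N_A·a³) = 8 × 12.01 / (6.022 × 10²³ × 4.551 × 10^-23) = 3.506 g/cm³.

3.51 g/cm³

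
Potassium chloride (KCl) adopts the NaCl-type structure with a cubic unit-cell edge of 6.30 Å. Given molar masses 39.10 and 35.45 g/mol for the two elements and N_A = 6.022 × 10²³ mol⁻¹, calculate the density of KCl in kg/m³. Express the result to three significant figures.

The NaCl-type structure contains Z = 4 formula units per cell; M(KCl) = 39.10 + 35.45 = 74.55 g/mol.
a³ = (6.300 × 10^-8 cm)³ = 2.500 × 10^-22 cm³.
ρ = 4 × 74.55 / (6.022 × 10²³ × 2.500 × 10^-22) = 1.980 g/cm³ = 1980 kg/m³.

1980 kg/m³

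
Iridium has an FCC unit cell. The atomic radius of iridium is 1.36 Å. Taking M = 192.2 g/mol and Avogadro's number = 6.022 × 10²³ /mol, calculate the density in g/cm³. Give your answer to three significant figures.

22.4 g/cm³

In an FCC lattice, atoms touch along the face diagonal, so √2·a = 4r, giving a = 3.847 Å = 3.847 × 10^-8 cm.
With Z = 4, ρ = Z·M/(N_A·a³) = 4 × 192.2 / (6.022 × 10²³ × 5.692 × 10^-23) = 22.43 g/cm³.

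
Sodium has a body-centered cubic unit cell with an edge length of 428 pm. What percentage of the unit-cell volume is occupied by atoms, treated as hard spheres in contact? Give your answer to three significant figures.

68.0%

In a BCC lattice atoms touch along the body diagonal, so √3·a = 4r, so r = 0.4330a = 185.3 pm.
Packing fraction = Z·(4/3)πr³ / a³ = 2 × (4/3)π × (185.3)³ / (428)³ = 0.6802 = 68.0%.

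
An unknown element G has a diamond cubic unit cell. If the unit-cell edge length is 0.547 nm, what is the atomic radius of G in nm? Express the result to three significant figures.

0.118 nm

In a diamond cubic lattice, nearest neighbors lie along the body diagonal with √3·a = 8r.
r = √3·a/8 = 1.7321 × 0.547 / 8 = 0.118 nm.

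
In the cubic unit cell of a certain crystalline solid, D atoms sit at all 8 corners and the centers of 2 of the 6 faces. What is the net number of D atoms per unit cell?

Corner atoms are shared by 8 cells (1/8 each), face atoms by 2 (1/2 each).
Net atoms = 8 × 1/8 + 2 × 1/2 = 1 + 1 = 2.

2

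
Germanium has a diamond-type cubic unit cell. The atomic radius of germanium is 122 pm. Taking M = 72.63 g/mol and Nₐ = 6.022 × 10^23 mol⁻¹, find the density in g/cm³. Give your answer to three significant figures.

5.39 g/cm³

In a diamond cubic lattice, nearest neighbors lie along the body diagonal with √3·a = 8r, giving a = 563.5 pm = 5.635 × 10^-8 cm.
With Z = 8, ρ = Z·M/(N_A·a³) = 8 × 72.63 / (6.022 × 10²³ × 1.789 × 10^-22) = 5.393 g/cm³.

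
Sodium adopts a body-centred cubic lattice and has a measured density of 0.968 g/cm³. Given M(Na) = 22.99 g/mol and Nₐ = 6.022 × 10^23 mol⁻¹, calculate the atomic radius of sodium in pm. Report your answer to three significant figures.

For a BCC cell (Z = 2), a³ = Z·M/(N_A·ρ) = 2 × 22.99 / (6.022 × 10²³ × 0.9680) = 7.888 × 10^-23 cm³, so a = 4.289 × 10^-8 cm = 428.9 pm.
Atoms touch along the body diagonal, so √3·a = 4r, so r = 0.4330 × a = 186 pm.

186 pm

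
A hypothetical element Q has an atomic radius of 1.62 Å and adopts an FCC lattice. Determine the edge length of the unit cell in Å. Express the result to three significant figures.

4.58 Å

In an FCC lattice, atoms touch along the face diagonal, so √2·a = 4r.
a = 4r/√2 = 4 × 1.62 / 1.4142 = 4.58 Å.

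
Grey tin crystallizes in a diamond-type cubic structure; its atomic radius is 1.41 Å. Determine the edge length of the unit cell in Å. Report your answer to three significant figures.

6.51 Å

In a diamond cubic lattice, nearest neighbors lie along the body diagonal with √3·a = 8r.
a = 8r/√3 = 8 × 1.41 / 1.7321 = 6.51 Å.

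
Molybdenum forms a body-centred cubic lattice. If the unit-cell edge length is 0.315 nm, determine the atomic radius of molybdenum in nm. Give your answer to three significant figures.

0.136 nm

In a BCC lattice, atoms touch along the body diagonal, so √3·a = 4r.
r = √3·a/4 = 1.7321 × 0.315 / 4 = 0.136 nm.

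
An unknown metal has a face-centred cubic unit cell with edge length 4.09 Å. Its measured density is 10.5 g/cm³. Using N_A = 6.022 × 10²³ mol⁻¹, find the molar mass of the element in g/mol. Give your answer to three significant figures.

An FCC cell has Z = 4 atoms; a = 4.090 × 10^-8 cm.
M = ρ·N_A·a³/Z = 10.5 × 6.022 × 10²³ × 6.842 × 10^-23 / 4 = 108 g/mol.

108 g/mol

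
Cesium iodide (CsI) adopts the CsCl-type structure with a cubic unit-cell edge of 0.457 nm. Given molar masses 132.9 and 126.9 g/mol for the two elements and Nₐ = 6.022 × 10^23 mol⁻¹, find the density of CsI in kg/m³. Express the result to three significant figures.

4520 kg/m³

The CsCl-type structure contains Z = 1 formula unit per cell; M(CsI) = 132.9 + 126.9 = 259.8 g/mol.
a³ = (4.570 × 10^-8 cm)³ = 9.544 × 10^-23 cm³.
ρ = 1 × 259.8 / (6.022 × 10²³ × 9.544 × 10^-23) = 4.520 g/cm³ = 4520 kg/m³.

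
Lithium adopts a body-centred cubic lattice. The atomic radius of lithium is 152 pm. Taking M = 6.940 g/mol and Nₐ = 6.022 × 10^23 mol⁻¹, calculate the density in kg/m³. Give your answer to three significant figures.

533 kg/m³

In a BCC lattice, atoms touch along the body diagonal, so √3·a = 4r, giving a = 351.0 pm = 3.510 × 10^-8 cm.
With Z = 2, ρ = Z·M/(N_A·a³) = 2 × 6.940 / (6.022 × 10²³ × 4.325 × 10^-23) = 0.5329 g/cm³ = 533 kg/m³.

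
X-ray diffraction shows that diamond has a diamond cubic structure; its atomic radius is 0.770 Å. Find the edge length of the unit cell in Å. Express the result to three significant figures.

3.56 Å

In a diamond cubic lattice, nearest neighbors lie along the body diagonal with √3·a = 8r.
a = 8r/√3 = 8 × 0.770 / 1.7321 = 3.56 Å.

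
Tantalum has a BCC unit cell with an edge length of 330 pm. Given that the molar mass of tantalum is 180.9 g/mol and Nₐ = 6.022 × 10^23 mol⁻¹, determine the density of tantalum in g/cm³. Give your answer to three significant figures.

A BCC unit cell contains Z = 2 atoms.
Cell volume: a³ = (330 pm)³ = (3.300 × 10^-8 cm)³ = 3.594 × 10^-23 cm³.
ρ = Z·M/(N_A·a³) = 2 × 180.9 / (6.022 × 10²³ × 3.594 × 10^-23) = 16.72 g/cm³.

16.7 g/cm³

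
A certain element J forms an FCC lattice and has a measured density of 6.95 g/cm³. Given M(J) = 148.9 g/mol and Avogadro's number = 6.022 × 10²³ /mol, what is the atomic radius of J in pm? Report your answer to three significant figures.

For an FCC cell (Z = 4), a³ = Z·M/(N_A·ρ) = 4 × 148.9 / (6.022 × 10²³ × 6.950) = 1.423 × 10^-22 cm³, so a = 5.221 × 10^-8 cm = 522.1 pm.
Atoms touch along the face diagonal, so √2·a = 4r, so r = 0.3536 × a = 185 pm.

185 pm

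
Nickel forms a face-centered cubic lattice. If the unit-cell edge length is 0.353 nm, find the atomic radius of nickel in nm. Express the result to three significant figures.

0.125 nm

In an FCC lattice, atoms touch along the face diagonal, so √2·a = 4r.
r = √2·a/4 = 1.4142 × 0.353 / 4 = 0.125 nm.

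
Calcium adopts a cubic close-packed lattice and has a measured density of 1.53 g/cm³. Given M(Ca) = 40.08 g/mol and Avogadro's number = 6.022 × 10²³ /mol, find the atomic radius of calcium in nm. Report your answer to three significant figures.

For an FCC cell (Z = 4), a³ = Z·M/(N_A·ρ) = 4 × 40.08 / (6.022 × 10²³ × 1.530) = 1.740 × 10^-22 cm³, so a = 5.583 × 10^-8 cm = 0.5583 nm.
Atoms touch along the face diagonal, so √2·a = 4r, so r = 0.3536 × a = 0.197 nm.

0.197 nm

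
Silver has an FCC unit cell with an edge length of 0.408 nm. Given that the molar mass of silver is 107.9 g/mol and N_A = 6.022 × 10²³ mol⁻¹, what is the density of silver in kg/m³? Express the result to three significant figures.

10600 kg/m³

An FCC unit cell contains Z = 4 atoms.
Cell volume: a³ = (0.408 nm)³ = (4.080 × 10^-8 cm)³ = 6.792 × 10^-23 cm³.
ρ = Z·M/(N_A·a³) = 4 × 107.9 / (6.022 × 10²³ × 6.792 × 10^-23) = 10.55 g/cm³ = 10600 kg/m³.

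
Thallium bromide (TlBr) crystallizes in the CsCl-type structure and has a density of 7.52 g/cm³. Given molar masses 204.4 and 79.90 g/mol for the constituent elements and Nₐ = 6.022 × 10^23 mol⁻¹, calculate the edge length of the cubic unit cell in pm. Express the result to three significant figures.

M(TlBr) = 284.3 g/mol; Z = 1 formula unit per cell.
a³ = Z·M/(N_A·ρ) = 1 × 284.3 / (6.022 × 10²³ × 7.52) = 6.278 × 10^-23 cm³, so a = 3.974 × 10^-8 cm = 397 pm.

397 pm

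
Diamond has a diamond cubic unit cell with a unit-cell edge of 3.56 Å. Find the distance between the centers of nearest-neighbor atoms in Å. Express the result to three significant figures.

In a diamond cubic structure, nearest neighbors lie along the body diagonal with √3·a = 8r; the nearest-neighbor distance equals 2r = 0.4330·a.
d = 0.4330 × 3.56 = 1.54 Å.

1.54 Å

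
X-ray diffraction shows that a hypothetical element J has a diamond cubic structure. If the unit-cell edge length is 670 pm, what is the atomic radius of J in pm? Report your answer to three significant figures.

In a diamond cubic lattice, nearest neighbors lie along the body diagonal with √3·a = 8r.
r = √3·a/8 = 1.7321 × 670 / 8 = 145 pm.

145 pm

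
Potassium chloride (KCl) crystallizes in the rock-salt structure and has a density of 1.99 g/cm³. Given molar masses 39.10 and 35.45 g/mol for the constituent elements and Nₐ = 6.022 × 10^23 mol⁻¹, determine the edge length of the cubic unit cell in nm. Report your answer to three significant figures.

0.629 nm

M(KCl) = 74.55 g/mol; Z = 4 formula units per cell.
a³ = Z·M/(N_A·ρ) = 4 × 74.55 / (6.022 × 10²³ × 1.99) = 2.488 × 10^-22 cm³, so a = 6.290 × 10^-8 cm = 0.629 nm.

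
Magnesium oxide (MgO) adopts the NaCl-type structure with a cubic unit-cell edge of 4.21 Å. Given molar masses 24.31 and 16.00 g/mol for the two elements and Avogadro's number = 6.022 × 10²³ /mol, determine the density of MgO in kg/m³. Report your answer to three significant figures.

The NaCl-type structure contains Z = 4 formula units per cell; M(MgO) = 24.31 + 16.00 = 40.31 g/mol.
a³ = (4.210 × 10^-8 cm)³ = 7.462 × 10^-23 cm³.
ρ = 4 × 40.31 / (6.022 × 10²³ × 7.462 × 10^-23) = 3.588 g/cm³ = 3590 kg/m³.

3590 kg/m³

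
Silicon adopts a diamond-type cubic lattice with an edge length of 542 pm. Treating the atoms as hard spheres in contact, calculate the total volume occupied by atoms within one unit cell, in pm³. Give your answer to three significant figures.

In a diamond cubic lattice nearest neighbors lie along the body diagonal with √3·a = 8r, so r = 0.2165a = 117.3 pm.
V_atoms = Z × (4/3)πr³ = 8 × (4/3)π × (117.3)³ = 5.41 × 10^7 pm³.

5.41 × 10^7 pm³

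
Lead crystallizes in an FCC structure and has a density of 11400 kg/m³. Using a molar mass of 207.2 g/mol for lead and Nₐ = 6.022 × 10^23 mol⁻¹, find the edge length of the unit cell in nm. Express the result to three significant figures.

With Z = 4 atoms per FCC cell, a³ = Z·M/(N_A·ρ) = 4 × 207.2 / (6.022 × 10²³ × 11.40 g/cm³) = 1.207 × 10^-22 cm³.
a = (1.207 × 10^-22)^(1/3) = 4.942 × 10^-8 cm = 0.494 nm.

0.494 nm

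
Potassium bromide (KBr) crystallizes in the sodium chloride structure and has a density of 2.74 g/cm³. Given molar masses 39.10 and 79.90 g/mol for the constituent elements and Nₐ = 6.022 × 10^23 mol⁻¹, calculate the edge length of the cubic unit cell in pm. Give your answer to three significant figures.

661 pm

M(KBr) = 119.0 g/mol; Z = 4 formula units per cell.
a³ = Z·M/(N_A·ρ) = 4 × 119.0 / (6.022 × 10²³ × 2.74) = 2.885 × 10^-22 cm³, so a = 6.608 × 10^-8 cm = 661 pm.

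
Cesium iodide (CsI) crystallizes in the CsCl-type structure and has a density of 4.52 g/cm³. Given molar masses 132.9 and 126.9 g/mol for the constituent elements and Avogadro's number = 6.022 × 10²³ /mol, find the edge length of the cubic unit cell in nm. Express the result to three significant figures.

M(CsI) = 259.8 g/mol; Z = 1 formula unit per cell.
a³ = Z·M/(N_A·ρ) = 1 × 259.8 / (6.022 × 10²³ × 4.52) = 9.545 × 10^-23 cm³, so a = 4.570 × 10^-8 cm = 0.457 nm.

0.457 nm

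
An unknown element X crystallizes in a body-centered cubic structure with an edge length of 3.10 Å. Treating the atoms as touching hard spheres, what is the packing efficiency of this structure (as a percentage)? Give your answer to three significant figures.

68.0%

In a BCC lattice atoms touch along the body diagonal, so √3·a = 4r, so r = 0.4330a = 1.342 Å.
Packing fraction = Z·(4/3)πr³ / a³ = 2 × (4/3)π × (1.342)³ / (3.10)³ = 0.6802 = 68.0%.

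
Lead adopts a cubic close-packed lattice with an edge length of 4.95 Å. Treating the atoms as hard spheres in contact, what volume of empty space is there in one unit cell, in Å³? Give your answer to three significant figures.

In an FCC lattice atoms touch along the face diagonal, so √2·a = 4r, so r = 0.3536a = 1.750 Å.
V_cell = a³ = 121.3 Å³; V_atoms = 4 × (4/3)πr³ = 89.81 Å³.
Empty space = 121.3 − 89.81 = 31.5 Å³.

31.5 Å³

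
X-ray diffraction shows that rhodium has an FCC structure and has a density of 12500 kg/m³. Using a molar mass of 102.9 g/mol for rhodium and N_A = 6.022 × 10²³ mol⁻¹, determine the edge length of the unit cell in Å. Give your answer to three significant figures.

With Z = 4 atoms per FCC cell, a³ = Z·M/(N_A·ρ) = 4 × 102.9 / (6.022 × 10²³ × 12.50 g/cm³) = 5.468 × 10^-23 cm³.
a = (5.468 × 10^-23)^(1/3) = 3.796 × 10^-8 cm = 3.80 Å.

3.80 Å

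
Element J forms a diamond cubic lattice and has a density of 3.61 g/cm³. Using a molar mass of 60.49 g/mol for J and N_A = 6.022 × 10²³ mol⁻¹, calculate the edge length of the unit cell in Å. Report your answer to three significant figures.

6.06 Å

With Z = 8 atoms per diamond cubic cell, a³ = Z·M/(N_A·ρ) = 8 × 60.49 / (6.022 × 10²³ × 3.610 g/cm³) = 2.226 × 10^-22 cm³.
a = (2.226 × 10^-22)^(1/3) = 6.061 × 10^-8 cm = 6.06 Å.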